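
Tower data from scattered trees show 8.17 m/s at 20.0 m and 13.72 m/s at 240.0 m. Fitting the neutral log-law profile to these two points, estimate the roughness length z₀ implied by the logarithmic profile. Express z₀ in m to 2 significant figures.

z₀ ≈ 0.52 m

Log law: V(z) ∝ ln(z/z₀). With r = V₁/V₂ = 8.17/13.72 = 0.59548,
r · ln(z₂/z₀) = ln(z₁/z₀) ⇒ ln z₀ = (ln z₁ − r·ln z₂)/(1 − r)
ln z₀ = (2.99573 − 0.59548×5.48064) / 0.40452 = -0.6622
z₀ = exp(-0.6622) = 0.5157 m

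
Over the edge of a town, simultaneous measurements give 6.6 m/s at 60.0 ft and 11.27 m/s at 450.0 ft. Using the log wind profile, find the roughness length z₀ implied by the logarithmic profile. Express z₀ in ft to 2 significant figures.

Log law: V(z) ∝ ln(z/z₀). With r = V₁/V₂ = 6.6/11.27 = 0.58563,
r · ln(z₂/z₀) = ln(z₁/z₀) ⇒ ln z₀ = (ln z₁ − r·ln z₂)/(1 − r)
ln z₀ = (4.09434 − 0.58563×6.10925) / 0.41437 = 1.2467
z₀ = exp(1.2467) = 3.479 ft

z₀ ≈ 3.5 ft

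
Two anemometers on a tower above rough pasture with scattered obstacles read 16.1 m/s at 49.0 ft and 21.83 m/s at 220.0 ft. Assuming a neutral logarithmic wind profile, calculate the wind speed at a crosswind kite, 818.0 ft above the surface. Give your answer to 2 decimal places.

Log law: V ∝ ln(z/z₀). From the pair, with r = V₁/V₂ = 0.73752,
ln z₀ = (ln z₁ − r·ln z₂)/(1 − r) = (3.8918 − 0.73752×5.3936)/0.26248 = -0.3279 → z₀ = 0.7204 ft
V₃ = V₁ · ln(z₃/z₀)/ln(z₁/z₀) = 16.1 × 7.0348/4.2197 = 26.8405 m/s

26.84 m/s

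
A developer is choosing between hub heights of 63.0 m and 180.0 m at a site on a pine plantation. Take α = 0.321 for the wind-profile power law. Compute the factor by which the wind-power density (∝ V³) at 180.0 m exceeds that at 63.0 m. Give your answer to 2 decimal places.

2.75

Speed ratio: V_B/V_A = (z_B/z_A)^α = (180.0/63.0)^0.321 = (2.8571)^0.321 = 1.40073
Power-density ratio: P_B/P_A = (V_B/V_A)³ = (1.40073)³ = 2.74829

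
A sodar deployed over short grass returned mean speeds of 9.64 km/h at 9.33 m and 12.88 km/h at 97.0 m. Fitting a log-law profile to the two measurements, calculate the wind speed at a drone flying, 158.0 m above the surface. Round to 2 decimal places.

Log law: V ∝ ln(z/z₀). From the pair, with r = V₁/V₂ = 0.74845,
ln z₀ = (ln z₁ − r·ln z₂)/(1 − r) = (2.2332 − 0.74845×4.5747)/0.25155 = -4.7334 → z₀ = 0.008797 m
V₃ = V₁ · ln(z₃/z₀)/ln(z₁/z₀) = 9.64 × 9.7960/6.9666 = 13.5551 km/h

13.56 km/h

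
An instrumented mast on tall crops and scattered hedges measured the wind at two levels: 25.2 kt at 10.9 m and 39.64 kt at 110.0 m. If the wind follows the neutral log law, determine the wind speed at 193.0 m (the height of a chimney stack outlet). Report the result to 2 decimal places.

Log law: V ∝ ln(z/z₀). From the pair, with r = V₁/V₂ = 0.63572,
ln z₀ = (ln z₁ − r·ln z₂)/(1 − r) = (2.3888 − 0.63572×4.7005)/0.36428 = -1.6455 → z₀ = 0.1929 m
V₃ = V₁ · ln(z₃/z₀)/ln(z₁/z₀) = 25.2 × 6.9082/4.0343 = 43.1518 kt

43.15 kt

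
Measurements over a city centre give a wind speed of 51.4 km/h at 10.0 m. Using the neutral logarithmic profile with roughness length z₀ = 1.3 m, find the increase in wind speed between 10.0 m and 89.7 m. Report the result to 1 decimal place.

Log law: V₂ = V₁ · ln(z₂/z₀)/ln(z₁/z₀) = 51.4 × 4.2341/2.0402 = 106.6713 km/h
ΔV = 106.6713 − 51.4 = 55.2713 km/h

55.3 km/h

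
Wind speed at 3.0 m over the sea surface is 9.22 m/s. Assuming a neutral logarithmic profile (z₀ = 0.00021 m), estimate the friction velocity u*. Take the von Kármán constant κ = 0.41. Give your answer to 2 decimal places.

u* ≈ 0.40 m/s

Log law: V(z) = (u*/κ) · ln(z/z₀) ⇒ u* = κ · V / ln(z/z₀)
u* = 0.41 × 9.22 / ln(3.0/0.00021) = 0.41 × 9.22 / 9.5670
   = 3.7802 / 9.5670 = 0.3951 m/s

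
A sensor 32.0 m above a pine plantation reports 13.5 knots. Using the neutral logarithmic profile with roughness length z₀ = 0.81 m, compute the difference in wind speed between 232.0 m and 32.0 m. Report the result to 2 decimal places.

7.27 knots

Log law: V₂ = V₁ · ln(z₂/z₀)/ln(z₁/z₀) = 13.5 × 5.6575/3.6765 = 20.7743 knots
ΔV = 20.7743 − 13.5 = 7.2743 knots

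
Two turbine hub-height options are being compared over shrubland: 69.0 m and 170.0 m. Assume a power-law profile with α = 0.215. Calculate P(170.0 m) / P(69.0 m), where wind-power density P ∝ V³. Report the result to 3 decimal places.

1.789

Speed ratio: V_B/V_A = (z_B/z_A)^α = (170.0/69.0)^0.215 = (2.4638)^0.215 = 1.21393
Power-density ratio: P_B/P_A = (V_B/V_A)³ = (1.21393)³ = 1.78888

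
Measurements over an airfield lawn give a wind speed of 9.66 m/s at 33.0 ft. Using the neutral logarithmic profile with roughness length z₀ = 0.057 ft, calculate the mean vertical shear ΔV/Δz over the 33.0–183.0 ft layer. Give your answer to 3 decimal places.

Log law: V₂ = V₁ · ln(z₂/z₀)/ln(z₁/z₀) = 9.66 × 8.0742/6.3612 = 12.2613 m/s
ΔV/Δz = (12.2613 − 9.66)/(183.0 − 33.0) = 2.6013/150.0000 = 0.01734 m/s/ft

0.017 m/s/ft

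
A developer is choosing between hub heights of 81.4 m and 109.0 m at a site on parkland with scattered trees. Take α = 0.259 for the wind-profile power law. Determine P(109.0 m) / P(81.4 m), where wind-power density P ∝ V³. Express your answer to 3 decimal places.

1.255

Speed ratio: V_B/V_A = (z_B/z_A)^α = (109.0/81.4)^0.259 = (1.3391)^0.259 = 1.07855
Power-density ratio: P_B/P_A = (V_B/V_A)³ = (1.07855)³ = 1.25466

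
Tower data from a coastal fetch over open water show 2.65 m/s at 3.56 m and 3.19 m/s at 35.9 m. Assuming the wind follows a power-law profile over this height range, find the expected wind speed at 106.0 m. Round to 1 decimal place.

First find α: α = ln(V₂/V₁)/ln(z₂/z₁) = ln(3.19/2.65)/ln(35.9/3.56) = 0.18546/2.31098 = 0.0803
Extrapolate from 35.9 m to 106.0 m: V₃ = 3.19 × (106.0/35.9)^0.0803 = 3.19 × 1.0908 = 3.4796 m/s

3.5 m/s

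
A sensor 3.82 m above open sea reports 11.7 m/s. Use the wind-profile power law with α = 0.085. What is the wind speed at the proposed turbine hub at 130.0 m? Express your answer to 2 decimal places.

15.79 m/s

Power-law profile: V₂ = V₁ · (z₂/z₁)^α
V₂ = 11.7 × (130.0/3.82)^0.085 = 11.7 × (34.0314)^0.085
    = 11.7 × 1.3496 = 15.7905 m/s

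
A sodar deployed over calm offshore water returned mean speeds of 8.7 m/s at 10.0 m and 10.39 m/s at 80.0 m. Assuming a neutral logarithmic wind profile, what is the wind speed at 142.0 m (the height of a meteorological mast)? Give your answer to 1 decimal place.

Log law: V ∝ ln(z/z₀). From the pair, with r = V₁/V₂ = 0.83734,
ln z₀ = (ln z₁ − r·ln z₂)/(1 − r) = (2.3026 − 0.83734×4.3820)/0.16266 = -8.4022 → z₀ = 0.0002244 m
V₃ = V₁ · ln(z₃/z₀)/ln(z₁/z₀) = 8.7 × 13.3581/10.7048 = 10.8563 m/s

10.9 m/s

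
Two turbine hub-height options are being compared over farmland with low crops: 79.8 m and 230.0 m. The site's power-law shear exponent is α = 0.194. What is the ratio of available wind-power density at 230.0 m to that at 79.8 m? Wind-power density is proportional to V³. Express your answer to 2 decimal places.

1.85

Speed ratio: V_B/V_A = (z_B/z_A)^α = (230.0/79.8)^0.194 = (2.8822)^0.194 = 1.22797
Power-density ratio: P_B/P_A = (V_B/V_A)³ = (1.22797)³ = 1.85165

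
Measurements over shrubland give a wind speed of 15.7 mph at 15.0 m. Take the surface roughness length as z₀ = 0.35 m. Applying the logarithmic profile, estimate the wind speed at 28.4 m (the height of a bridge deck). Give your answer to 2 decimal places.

18.37 mph

Log law: V(z) ∝ ln(z/z₀), so V₂/V₁ = ln(z₂/z₀) / ln(z₁/z₀).
ln(28.4/0.35) = 4.3962, ln(15.0/0.35) = 3.7579
V₂ = 15.7 × 4.3962/3.7579 = 15.7 × 1.1699 = 18.3669 mph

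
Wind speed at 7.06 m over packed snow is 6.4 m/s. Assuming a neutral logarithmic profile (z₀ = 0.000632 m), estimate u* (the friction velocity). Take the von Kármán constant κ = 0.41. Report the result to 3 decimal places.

u* ≈ 0.282 m/s

Log law: V(z) = (u*/κ) · ln(z/z₀) ⇒ u* = κ · V / ln(z/z₀)
u* = 0.41 × 6.4 / ln(7.06/0.000632) = 0.41 × 6.4 / 9.3211
   = 2.6240 / 9.3211 = 0.2815 m/s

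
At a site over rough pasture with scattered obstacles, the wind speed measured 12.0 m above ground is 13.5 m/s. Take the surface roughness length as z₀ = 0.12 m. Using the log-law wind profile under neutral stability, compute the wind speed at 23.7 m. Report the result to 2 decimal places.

15.50 m/s

Log law: V(z) ∝ ln(z/z₀), so V₂/V₁ = ln(z₂/z₀) / ln(z₁/z₀).
ln(23.7/0.12) = 5.2857, ln(12.0/0.12) = 4.6052
V₂ = 13.5 × 5.2857/4.6052 = 13.5 × 1.1478 = 15.4951 m/s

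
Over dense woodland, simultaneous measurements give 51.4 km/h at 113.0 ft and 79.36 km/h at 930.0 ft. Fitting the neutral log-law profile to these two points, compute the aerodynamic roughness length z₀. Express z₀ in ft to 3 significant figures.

Log law: V(z) ∝ ln(z/z₀). With r = V₁/V₂ = 51.4/79.36 = 0.64768,
r · ln(z₂/z₀) = ln(z₁/z₀) ⇒ ln z₀ = (ln z₁ − r·ln z₂)/(1 − r)
ln z₀ = (4.72739 − 0.64768×6.83518) / 0.35232 = 0.8525
z₀ = exp(0.8525) = 2.346 ft

z₀ ≈ 2.35 ft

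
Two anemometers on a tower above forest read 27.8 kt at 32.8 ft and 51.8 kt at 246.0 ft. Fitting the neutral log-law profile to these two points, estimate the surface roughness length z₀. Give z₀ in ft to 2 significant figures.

Log law: V(z) ∝ ln(z/z₀). With r = V₁/V₂ = 27.8/51.8 = 0.53668,
r · ln(z₂/z₀) = ln(z₁/z₀) ⇒ ln z₀ = (ln z₁ − r·ln z₂)/(1 − r)
ln z₀ = (3.49043 − 0.53668×5.50533) / 0.46332 = 1.1565
z₀ = exp(1.1565) = 3.179 ft

z₀ ≈ 3.2 ft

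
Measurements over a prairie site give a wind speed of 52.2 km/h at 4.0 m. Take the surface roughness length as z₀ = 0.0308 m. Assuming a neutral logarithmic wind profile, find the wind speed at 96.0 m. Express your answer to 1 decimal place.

Log law: V(z) ∝ ln(z/z₀), so V₂/V₁ = ln(z₂/z₀) / ln(z₁/z₀).
ln(96.0/0.0308) = 8.0446, ln(4.0/0.0308) = 4.8665
V₂ = 52.2 × 8.0446/4.8665 = 52.2 × 1.6530 = 86.2888 km/h

86.3 km/h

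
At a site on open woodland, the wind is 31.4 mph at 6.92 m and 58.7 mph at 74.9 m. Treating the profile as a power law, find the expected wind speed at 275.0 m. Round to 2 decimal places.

82.61 mph

First find α: α = ln(V₂/V₁)/ln(z₂/z₁) = ln(58.7/31.4)/ln(74.9/6.92) = 0.62563/2.38174 = 0.2627
Extrapolate from 74.9 m to 275.0 m: V₃ = 58.7 × (275.0/74.9)^0.2627 = 58.7 × 1.4073 = 82.6062 mph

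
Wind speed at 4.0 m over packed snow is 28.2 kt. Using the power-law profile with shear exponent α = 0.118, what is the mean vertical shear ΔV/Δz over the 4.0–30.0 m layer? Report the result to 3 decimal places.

0.291 kt/m

Power law: V₂ = V₁ · (z₂/z₁)^α = 28.2 × (7.5000)^0.118 = 35.7690 kt
ΔV/Δz = (35.7690 − 28.2)/(30.0 − 4.0) = 7.5690/26.0000 = 0.29111 kt/m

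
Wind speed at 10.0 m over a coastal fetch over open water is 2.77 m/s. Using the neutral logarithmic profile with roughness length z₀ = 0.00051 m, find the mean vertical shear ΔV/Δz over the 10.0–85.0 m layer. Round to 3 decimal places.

Log law: V₂ = V₁ · ln(z₂/z₀)/ln(z₁/z₀) = 2.77 × 12.0238/9.8837 = 3.3698 m/s
ΔV/Δz = (3.3698 − 2.77)/(85.0 − 10.0) = 0.5998/75.0000 = 0.00800 m/s/m

0.008 m/s/m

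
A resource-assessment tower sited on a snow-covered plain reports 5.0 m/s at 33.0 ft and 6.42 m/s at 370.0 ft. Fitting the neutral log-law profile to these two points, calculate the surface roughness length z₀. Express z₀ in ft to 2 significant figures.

z₀ ≈ 0.0066 ft

Log law: V(z) ∝ ln(z/z₀). With r = V₁/V₂ = 5.0/6.42 = 0.77882,
r · ln(z₂/z₀) = ln(z₁/z₀) ⇒ ln z₀ = (ln z₁ − r·ln z₂)/(1 − r)
ln z₀ = (3.49651 − 0.77882×5.91350) / 0.22118 = -5.0140
z₀ = exp(-5.0140) = 0.006644 ft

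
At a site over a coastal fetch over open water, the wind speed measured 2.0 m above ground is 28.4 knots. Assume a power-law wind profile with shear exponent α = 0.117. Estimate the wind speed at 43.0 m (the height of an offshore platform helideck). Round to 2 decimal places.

40.66 knots

Power-law profile: V₂ = V₁ · (z₂/z₁)^α
V₂ = 28.4 × (43.0/2.0)^0.117 = 28.4 × (21.5000)^0.117
    = 28.4 × 1.4318 = 40.6643 knots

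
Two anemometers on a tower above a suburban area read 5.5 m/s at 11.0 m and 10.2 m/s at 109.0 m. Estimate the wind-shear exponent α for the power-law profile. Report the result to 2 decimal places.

Power law: V₂/V₁ = (z₂/z₁)^α ⇒ α = ln(V₂/V₁) / ln(z₂/z₁)
α = ln(10.2/5.5) / ln(109.0/11.0) = ln(1.8545) / ln(9.9091)
  = 0.61764 / 2.29345 = 0.26931

α ≈ 0.27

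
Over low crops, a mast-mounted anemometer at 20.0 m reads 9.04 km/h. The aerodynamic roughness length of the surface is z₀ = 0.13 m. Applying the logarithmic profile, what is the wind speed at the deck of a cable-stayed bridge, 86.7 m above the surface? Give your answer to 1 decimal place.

11.7 km/h

Log law: V(z) ∝ ln(z/z₀), so V₂/V₁ = ln(z₂/z₀) / ln(z₁/z₀).
ln(86.7/0.13) = 6.5027, ln(20.0/0.13) = 5.0360
V₂ = 9.04 × 6.5027/5.0360 = 9.04 × 1.2913 = 11.6729 km/h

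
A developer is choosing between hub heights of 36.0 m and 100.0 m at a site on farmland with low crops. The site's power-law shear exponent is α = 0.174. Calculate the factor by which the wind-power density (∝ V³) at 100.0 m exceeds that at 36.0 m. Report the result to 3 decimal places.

Speed ratio: V_B/V_A = (z_B/z_A)^α = (100.0/36.0)^0.174 = (2.7778)^0.174 = 1.19455
Power-density ratio: P_B/P_A = (V_B/V_A)³ = (1.19455)³ = 1.70455

1.705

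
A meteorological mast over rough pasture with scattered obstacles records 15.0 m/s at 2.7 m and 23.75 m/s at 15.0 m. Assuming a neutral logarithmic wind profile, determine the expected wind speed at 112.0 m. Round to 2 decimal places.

Log law: V ∝ ln(z/z₀). From the pair, with r = V₁/V₂ = 0.63158,
ln z₀ = (ln z₁ − r·ln z₂)/(1 − r) = (0.9933 − 0.63158×2.7081)/0.36842 = -1.9464 → z₀ = 0.1428 m
V₃ = V₁ · ln(z₃/z₀)/ln(z₁/z₀) = 15.0 × 6.6649/2.9397 = 34.0086 m/s

34.01 m/s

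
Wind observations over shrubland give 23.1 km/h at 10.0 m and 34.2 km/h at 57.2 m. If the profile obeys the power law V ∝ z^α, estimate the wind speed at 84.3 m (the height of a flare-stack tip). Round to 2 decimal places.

First find α: α = ln(V₂/V₁)/ln(z₂/z₁) = ln(34.2/23.1)/ln(57.2/10.0) = 0.39239/1.74397 = 0.2250
Extrapolate from 57.2 m to 84.3 m: V₃ = 34.2 × (84.3/57.2)^0.2250 = 34.2 × 1.0912 = 37.3184 km/h

37.32 km/h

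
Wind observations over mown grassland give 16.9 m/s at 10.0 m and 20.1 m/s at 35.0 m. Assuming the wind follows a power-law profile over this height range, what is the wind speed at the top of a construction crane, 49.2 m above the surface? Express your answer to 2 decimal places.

21.07 m/s

First find α: α = ln(V₂/V₁)/ln(z₂/z₁) = ln(20.1/16.9)/ln(35.0/10.0) = 0.17341/1.25276 = 0.1384
Extrapolate from 35.0 m to 49.2 m: V₃ = 20.1 × (49.2/35.0)^0.1384 = 20.1 × 1.0483 = 21.0702 m/s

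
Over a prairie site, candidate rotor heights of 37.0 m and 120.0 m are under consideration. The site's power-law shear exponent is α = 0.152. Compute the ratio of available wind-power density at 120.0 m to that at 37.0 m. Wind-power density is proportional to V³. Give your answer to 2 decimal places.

Speed ratio: V_B/V_A = (z_B/z_A)^α = (120.0/37.0)^0.152 = (3.2432)^0.152 = 1.19583
Power-density ratio: P_B/P_A = (V_B/V_A)³ = (1.19583)³ = 1.71004

1.71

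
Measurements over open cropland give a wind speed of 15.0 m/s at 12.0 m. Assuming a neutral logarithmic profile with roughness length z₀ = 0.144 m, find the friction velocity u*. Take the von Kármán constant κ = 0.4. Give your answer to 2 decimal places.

Log law: V(z) = (u*/κ) · ln(z/z₀) ⇒ u* = κ · V / ln(z/z₀)
u* = 0.4 × 15.0 / ln(12.0/0.144) = 0.4 × 15.0 / 4.4228
   = 6.0000 / 4.4228 = 1.3566 m/s

u* ≈ 1.36 m/s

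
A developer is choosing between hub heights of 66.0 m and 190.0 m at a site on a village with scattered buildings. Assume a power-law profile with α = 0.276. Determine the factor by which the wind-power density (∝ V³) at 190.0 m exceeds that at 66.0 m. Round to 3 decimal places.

2.400

Speed ratio: V_B/V_A = (z_B/z_A)^α = (190.0/66.0)^0.276 = (2.8788)^0.276 = 1.33888
Power-density ratio: P_B/P_A = (V_B/V_A)³ = (1.33888)³ = 2.40008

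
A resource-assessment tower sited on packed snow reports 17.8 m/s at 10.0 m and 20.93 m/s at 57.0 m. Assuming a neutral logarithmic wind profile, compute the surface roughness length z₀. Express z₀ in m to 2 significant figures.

z₀ ≈ 0.00050 m

Log law: V(z) ∝ ln(z/z₀). With r = V₁/V₂ = 17.8/20.93 = 0.85045,
r · ln(z₂/z₀) = ln(z₁/z₀) ⇒ ln z₀ = (ln z₁ − r·ln z₂)/(1 − r)
ln z₀ = (2.30259 − 0.85045×4.04305) / 0.14955 = -7.5953
z₀ = exp(-7.5953) = 0.0005028 m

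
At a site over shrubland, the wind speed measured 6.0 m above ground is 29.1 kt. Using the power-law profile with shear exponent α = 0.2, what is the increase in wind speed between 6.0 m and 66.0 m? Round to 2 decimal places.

Power law: V₂ = V₁ · (z₂/z₁)^α = 29.1 × (11.0000)^0.2 = 47.0080 kt
ΔV = 47.0080 − 29.1 = 17.9080 kt

17.91 kt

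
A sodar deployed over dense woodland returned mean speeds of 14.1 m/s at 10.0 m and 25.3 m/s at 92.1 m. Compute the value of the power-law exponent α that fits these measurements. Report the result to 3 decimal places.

α ≈ 0.263

Power law: V₂/V₁ = (z₂/z₁)^α ⇒ α = ln(V₂/V₁) / ln(z₂/z₁)
α = ln(25.3/14.1) / ln(92.1/10.0) = ln(1.7943) / ln(9.2100)
  = 0.58463 / 2.22029 = 0.26331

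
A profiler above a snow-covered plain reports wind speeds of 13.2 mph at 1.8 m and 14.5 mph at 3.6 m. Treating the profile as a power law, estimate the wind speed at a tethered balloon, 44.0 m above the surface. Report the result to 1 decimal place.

20.4 mph

First find α: α = ln(V₂/V₁)/ln(z₂/z₁) = ln(14.5/13.2)/ln(3.6/1.8) = 0.09393/0.69315 = 0.1355
Extrapolate from 3.6 m to 44.0 m: V₃ = 14.5 × (44.0/3.6)^0.1355 = 14.5 × 1.4039 = 20.3560 mph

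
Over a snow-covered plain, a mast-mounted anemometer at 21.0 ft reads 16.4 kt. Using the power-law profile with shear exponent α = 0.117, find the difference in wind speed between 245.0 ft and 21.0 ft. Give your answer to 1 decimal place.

Power law: V₂ = V₁ · (z₂/z₁)^α = 16.4 × (11.6667)^0.117 = 21.8613 kt
ΔV = 21.8613 − 16.4 = 5.4613 kt

5.5 kt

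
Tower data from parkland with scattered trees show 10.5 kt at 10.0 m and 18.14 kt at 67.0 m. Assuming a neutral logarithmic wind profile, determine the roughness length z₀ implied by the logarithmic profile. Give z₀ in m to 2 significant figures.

Log law: V(z) ∝ ln(z/z₀). With r = V₁/V₂ = 10.5/18.14 = 0.57883,
r · ln(z₂/z₀) = ln(z₁/z₀) ⇒ ln z₀ = (ln z₁ − r·ln z₂)/(1 − r)
ln z₀ = (2.30259 − 0.57883×4.20469) / 0.42117 = -0.3116
z₀ = exp(-0.3116) = 0.7323 m

z₀ ≈ 0.73 m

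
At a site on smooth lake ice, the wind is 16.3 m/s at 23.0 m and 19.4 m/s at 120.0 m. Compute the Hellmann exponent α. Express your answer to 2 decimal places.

α ≈ 0.11

Power law: V₂/V₁ = (z₂/z₁)^α ⇒ α = ln(V₂/V₁) / ln(z₂/z₁)
α = ln(19.4/16.3) / ln(120.0/23.0) = ln(1.1902) / ln(5.2174)
  = 0.17411 / 1.65200 = 0.10539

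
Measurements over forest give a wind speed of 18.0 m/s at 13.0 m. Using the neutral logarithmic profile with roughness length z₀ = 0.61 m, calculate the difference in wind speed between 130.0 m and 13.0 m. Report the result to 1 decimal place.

13.5 m/s

Log law: V₂ = V₁ · ln(z₂/z₀)/ln(z₁/z₀) = 18.0 × 5.3618/3.0592 = 31.5480 m/s
ΔV = 31.5480 − 18.0 = 13.5480 m/s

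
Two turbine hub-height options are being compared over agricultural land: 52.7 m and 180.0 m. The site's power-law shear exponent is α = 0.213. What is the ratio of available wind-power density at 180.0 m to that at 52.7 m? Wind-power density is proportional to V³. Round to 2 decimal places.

Speed ratio: V_B/V_A = (z_B/z_A)^α = (180.0/52.7)^0.213 = (3.4156)^0.213 = 1.29905
Power-density ratio: P_B/P_A = (V_B/V_A)³ = (1.29905)³ = 2.19221

2.19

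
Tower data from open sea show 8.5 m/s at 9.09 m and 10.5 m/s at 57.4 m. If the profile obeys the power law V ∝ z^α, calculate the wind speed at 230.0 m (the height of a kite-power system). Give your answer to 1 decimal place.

First find α: α = ln(V₂/V₁)/ln(z₂/z₁) = ln(10.5/8.5)/ln(57.4/9.09) = 0.21131/1.84287 = 0.1147
Extrapolate from 57.4 m to 230.0 m: V₃ = 10.5 × (230.0/57.4)^0.1147 = 10.5 × 1.1725 = 12.3115 m/s

12.3 m/s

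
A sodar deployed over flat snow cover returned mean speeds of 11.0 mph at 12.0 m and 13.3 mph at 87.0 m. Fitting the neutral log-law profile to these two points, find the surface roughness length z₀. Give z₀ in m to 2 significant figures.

z₀ ≈ 0.00092 m

Log law: V(z) ∝ ln(z/z₀). With r = V₁/V₂ = 11.0/13.3 = 0.82707,
r · ln(z₂/z₀) = ln(z₁/z₀) ⇒ ln z₀ = (ln z₁ − r·ln z₂)/(1 − r)
ln z₀ = (2.48491 − 0.82707×4.46591) / 0.17293 = -6.9894
z₀ = exp(-6.9894) = 0.0009216 m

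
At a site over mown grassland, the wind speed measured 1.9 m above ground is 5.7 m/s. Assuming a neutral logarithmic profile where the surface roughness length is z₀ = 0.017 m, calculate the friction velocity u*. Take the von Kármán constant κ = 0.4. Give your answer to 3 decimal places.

u* ≈ 0.483 m/s

Log law: V(z) = (u*/κ) · ln(z/z₀) ⇒ u* = κ · V / ln(z/z₀)
u* = 0.4 × 5.7 / ln(1.9/0.017) = 0.4 × 5.7 / 4.7164
   = 2.2800 / 4.7164 = 0.4834 m/s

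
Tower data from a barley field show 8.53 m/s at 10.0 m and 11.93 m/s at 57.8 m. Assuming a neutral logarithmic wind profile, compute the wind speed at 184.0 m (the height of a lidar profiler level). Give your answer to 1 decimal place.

14.2 m/s

Log law: V ∝ ln(z/z₀). From the pair, with r = V₁/V₂ = 0.71500,
ln z₀ = (ln z₁ − r·ln z₂)/(1 − r) = (2.3026 − 0.71500×4.0570)/0.28500 = -2.0989 → z₀ = 0.1226 m
V₃ = V₁ · ln(z₃/z₀)/ln(z₁/z₀) = 8.53 × 7.3138/4.4015 = 14.1741 m/s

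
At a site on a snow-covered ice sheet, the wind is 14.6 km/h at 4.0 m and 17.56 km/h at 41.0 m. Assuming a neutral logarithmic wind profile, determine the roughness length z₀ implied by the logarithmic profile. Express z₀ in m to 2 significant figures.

Log law: V(z) ∝ ln(z/z₀). With r = V₁/V₂ = 14.6/17.56 = 0.83144,
r · ln(z₂/z₀) = ln(z₁/z₀) ⇒ ln z₀ = (ln z₁ − r·ln z₂)/(1 − r)
ln z₀ = (1.38629 − 0.83144×3.71357) / 0.16856 = -10.0928
z₀ = exp(-10.0928) = 0.00004137 m

z₀ ≈ 0.000041 m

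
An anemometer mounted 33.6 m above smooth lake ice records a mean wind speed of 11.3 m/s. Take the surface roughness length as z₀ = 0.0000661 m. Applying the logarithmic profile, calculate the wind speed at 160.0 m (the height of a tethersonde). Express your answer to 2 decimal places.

Log law: V(z) ∝ ln(z/z₀), so V₂/V₁ = ln(z₂/z₀) / ln(z₁/z₀).
ln(160.0/0.0000661) = 14.6995, ln(33.6/0.0000661) = 13.1389
V₂ = 11.3 × 14.6995/13.1389 = 11.3 × 1.1188 = 12.6422 m/s

12.64 m/s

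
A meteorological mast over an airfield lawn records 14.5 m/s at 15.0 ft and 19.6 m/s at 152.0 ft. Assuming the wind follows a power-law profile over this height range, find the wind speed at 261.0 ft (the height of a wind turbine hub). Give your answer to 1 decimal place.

21.0 m/s

First find α: α = ln(V₂/V₁)/ln(z₂/z₁) = ln(19.6/14.5)/ln(152.0/15.0) = 0.30138/2.31583 = 0.1301
Extrapolate from 152.0 ft to 261.0 ft: V₃ = 19.6 × (261.0/152.0)^0.1301 = 19.6 × 1.0729 = 21.0287 m/s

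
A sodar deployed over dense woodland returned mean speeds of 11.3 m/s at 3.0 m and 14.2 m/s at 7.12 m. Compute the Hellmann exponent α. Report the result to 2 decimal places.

Power law: V₂/V₁ = (z₂/z₁)^α ⇒ α = ln(V₂/V₁) / ln(z₂/z₁)
α = ln(14.2/11.3) / ln(7.12/3.0) = ln(1.2566) / ln(2.3733)
  = 0.22844 / 0.86430 = 0.26431

α ≈ 0.26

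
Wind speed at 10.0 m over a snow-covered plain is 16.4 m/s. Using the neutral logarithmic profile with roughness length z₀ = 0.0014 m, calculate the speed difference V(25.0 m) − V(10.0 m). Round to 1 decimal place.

1.7 m/s

Log law: V₂ = V₁ · ln(z₂/z₀)/ln(z₁/z₀) = 16.4 × 9.7902/8.8739 = 18.0934 m/s
ΔV = 18.0934 − 16.4 = 1.6934 m/s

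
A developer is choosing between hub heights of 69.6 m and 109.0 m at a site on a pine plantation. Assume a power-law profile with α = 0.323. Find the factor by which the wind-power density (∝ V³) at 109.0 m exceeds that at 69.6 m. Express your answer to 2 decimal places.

Speed ratio: V_B/V_A = (z_B/z_A)^α = (109.0/69.6)^0.323 = (1.5661)^0.323 = 1.15592
Power-density ratio: P_B/P_A = (V_B/V_A)³ = (1.15592)³ = 1.54446

1.54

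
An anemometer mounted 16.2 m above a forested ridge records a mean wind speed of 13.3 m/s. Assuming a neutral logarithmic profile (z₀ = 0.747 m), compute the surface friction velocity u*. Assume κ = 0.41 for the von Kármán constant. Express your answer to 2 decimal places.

Log law: V(z) = (u*/κ) · ln(z/z₀) ⇒ u* = κ · V / ln(z/z₀)
u* = 0.41 × 13.3 / ln(16.2/0.747) = 0.41 × 13.3 / 3.0767
   = 5.4530 / 3.0767 = 1.7724 m/s

u* ≈ 1.77 m/s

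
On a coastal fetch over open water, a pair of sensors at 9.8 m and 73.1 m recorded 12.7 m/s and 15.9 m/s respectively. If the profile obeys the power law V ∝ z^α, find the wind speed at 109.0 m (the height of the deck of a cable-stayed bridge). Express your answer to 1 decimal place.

16.6 m/s

First find α: α = ln(V₂/V₁)/ln(z₂/z₁) = ln(15.9/12.7)/ln(73.1/9.8) = 0.22472/2.00945 = 0.1118
Extrapolate from 73.1 m to 109.0 m: V₃ = 15.9 × (109.0/73.1)^0.1118 = 15.9 × 1.0457 = 16.6265 m/s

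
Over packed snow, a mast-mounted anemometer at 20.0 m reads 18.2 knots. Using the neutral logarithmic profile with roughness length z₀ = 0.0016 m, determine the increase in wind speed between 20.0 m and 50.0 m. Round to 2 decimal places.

1.77 knots

Log law: V₂ = V₁ · ln(z₂/z₀)/ln(z₁/z₀) = 18.2 × 10.3498/9.4335 = 19.9678 knots
ΔV = 19.9678 − 18.2 = 1.7678 knots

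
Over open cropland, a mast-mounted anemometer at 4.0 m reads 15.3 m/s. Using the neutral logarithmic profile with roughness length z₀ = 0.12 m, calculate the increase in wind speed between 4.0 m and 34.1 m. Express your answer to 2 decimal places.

Log law: V₂ = V₁ · ln(z₂/z₀)/ln(z₁/z₀) = 15.3 × 5.6496/3.5066 = 24.6505 m/s
ΔV = 24.6505 − 15.3 = 9.3505 m/s

9.35 m/s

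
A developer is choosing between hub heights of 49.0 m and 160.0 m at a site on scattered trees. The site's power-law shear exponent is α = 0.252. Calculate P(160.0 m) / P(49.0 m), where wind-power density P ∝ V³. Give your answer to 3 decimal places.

Speed ratio: V_B/V_A = (z_B/z_A)^α = (160.0/49.0)^0.252 = (3.2653)^0.252 = 1.34744
Power-density ratio: P_B/P_A = (V_B/V_A)³ = (1.34744)³ = 2.44639

2.446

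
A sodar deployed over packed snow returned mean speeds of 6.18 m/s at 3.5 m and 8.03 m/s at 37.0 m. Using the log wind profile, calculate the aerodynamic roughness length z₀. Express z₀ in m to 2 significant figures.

Log law: V(z) ∝ ln(z/z₀). With r = V₁/V₂ = 6.18/8.03 = 0.76961,
r · ln(z₂/z₀) = ln(z₁/z₀) ⇒ ln z₀ = (ln z₁ − r·ln z₂)/(1 − r)
ln z₀ = (1.25276 − 0.76961×3.61092) / 0.23039 = -6.6247
z₀ = exp(-6.6247) = 0.001327 m

z₀ ≈ 0.0013 m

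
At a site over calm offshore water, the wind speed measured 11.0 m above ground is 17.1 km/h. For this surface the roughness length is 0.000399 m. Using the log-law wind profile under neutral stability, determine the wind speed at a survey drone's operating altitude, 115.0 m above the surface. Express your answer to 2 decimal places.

21.03 km/h

Log law: V(z) ∝ ln(z/z₀), so V₂/V₁ = ln(z₂/z₀) / ln(z₁/z₀).
ln(115.0/0.000399) = 12.5715, ln(11.0/0.000399) = 10.2244
V₂ = 17.1 × 12.5715/10.2244 = 17.1 × 1.2296 = 21.0253 km/h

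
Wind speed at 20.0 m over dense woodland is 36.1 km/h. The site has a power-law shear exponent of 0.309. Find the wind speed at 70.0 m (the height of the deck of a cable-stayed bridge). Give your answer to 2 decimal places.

53.16 km/h

Power-law profile: V₂ = V₁ · (z₂/z₁)^α
V₂ = 36.1 × (70.0/20.0)^0.309 = 36.1 × (3.5000)^0.309
    = 36.1 × 1.4727 = 53.1648 km/h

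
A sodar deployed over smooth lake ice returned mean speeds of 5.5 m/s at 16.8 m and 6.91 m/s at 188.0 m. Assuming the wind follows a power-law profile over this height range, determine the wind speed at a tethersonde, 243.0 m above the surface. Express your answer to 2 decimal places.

First find α: α = ln(V₂/V₁)/ln(z₂/z₁) = ln(6.91/5.5)/ln(188.0/16.8) = 0.22822/2.41506 = 0.0945
Extrapolate from 188.0 m to 243.0 m: V₃ = 6.91 × (243.0/188.0)^0.0945 = 6.91 × 1.0245 = 7.0796 m/s

7.08 m/s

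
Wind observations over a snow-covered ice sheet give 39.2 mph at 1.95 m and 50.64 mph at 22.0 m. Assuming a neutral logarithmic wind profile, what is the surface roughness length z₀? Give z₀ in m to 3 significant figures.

z₀ ≈ 0.000483 m

Log law: V(z) ∝ ln(z/z₀). With r = V₁/V₂ = 39.2/50.64 = 0.77409,
r · ln(z₂/z₀) = ln(z₁/z₀) ⇒ ln z₀ = (ln z₁ − r·ln z₂)/(1 − r)
ln z₀ = (0.66783 − 0.77409×3.09104) / 0.22591 = -7.6355
z₀ = exp(-7.6355) = 0.0004830 m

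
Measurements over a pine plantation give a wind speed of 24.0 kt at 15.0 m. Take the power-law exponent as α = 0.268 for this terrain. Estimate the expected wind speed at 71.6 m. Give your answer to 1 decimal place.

36.5 kt

Power-law profile: V₂ = V₁ · (z₂/z₁)^α
V₂ = 24.0 × (71.6/15.0)^0.268 = 24.0 × (4.7733)^0.268
    = 24.0 × 1.5203 = 36.4868 kt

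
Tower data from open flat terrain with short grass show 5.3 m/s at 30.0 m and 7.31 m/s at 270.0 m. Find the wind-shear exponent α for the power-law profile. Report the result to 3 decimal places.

Power law: V₂/V₁ = (z₂/z₁)^α ⇒ α = ln(V₂/V₁) / ln(z₂/z₁)
α = ln(7.31/5.3) / ln(270.0/30.0) = ln(1.3792) / ln(9.0000)
  = 0.32154 / 2.19722 = 0.14634

α ≈ 0.146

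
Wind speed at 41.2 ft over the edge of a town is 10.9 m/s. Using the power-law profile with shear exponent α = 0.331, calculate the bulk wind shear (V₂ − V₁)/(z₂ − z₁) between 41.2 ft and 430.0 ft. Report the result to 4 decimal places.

Power law: V₂ = V₁ · (z₂/z₁)^α = 10.9 × (10.4369)^0.331 = 23.6905 m/s
ΔV/Δz = (23.6905 − 10.9)/(430.0 − 41.2) = 12.7905/388.8000 = 0.03290 m/s/ft

0.0329 m/s/ft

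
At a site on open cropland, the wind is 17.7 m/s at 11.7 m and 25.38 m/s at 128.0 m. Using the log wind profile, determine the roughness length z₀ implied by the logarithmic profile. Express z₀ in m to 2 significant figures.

Log law: V(z) ∝ ln(z/z₀). With r = V₁/V₂ = 17.7/25.38 = 0.69740,
r · ln(z₂/z₀) = ln(z₁/z₀) ⇒ ln z₀ = (ln z₁ − r·ln z₂)/(1 − r)
ln z₀ = (2.45959 − 0.69740×4.85203) / 0.30260 = -3.0542
z₀ = exp(-3.0542) = 0.04716 m

z₀ ≈ 0.047 m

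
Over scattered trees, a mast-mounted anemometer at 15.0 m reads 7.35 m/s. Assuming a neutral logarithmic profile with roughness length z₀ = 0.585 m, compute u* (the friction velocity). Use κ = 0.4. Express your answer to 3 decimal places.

u* ≈ 0.906 m/s

Log law: V(z) = (u*/κ) · ln(z/z₀) ⇒ u* = κ · V / ln(z/z₀)
u* = 0.4 × 7.35 / ln(15.0/0.585) = 0.4 × 7.35 / 3.2442
   = 2.9400 / 3.2442 = 0.9062 m/s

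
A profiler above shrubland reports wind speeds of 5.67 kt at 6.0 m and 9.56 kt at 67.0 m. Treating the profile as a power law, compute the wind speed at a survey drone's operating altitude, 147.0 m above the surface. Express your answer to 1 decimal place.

11.3 kt

First find α: α = ln(V₂/V₁)/ln(z₂/z₁) = ln(9.56/5.67)/ln(67.0/6.0) = 0.52240/2.41293 = 0.2165
Extrapolate from 67.0 m to 147.0 m: V₃ = 9.56 × (147.0/67.0)^0.2165 = 9.56 × 1.1854 = 11.3328 kt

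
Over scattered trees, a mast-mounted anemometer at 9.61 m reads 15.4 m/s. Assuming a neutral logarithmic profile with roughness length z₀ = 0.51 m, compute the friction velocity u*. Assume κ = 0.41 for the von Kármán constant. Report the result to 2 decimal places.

Log law: V(z) = (u*/κ) · ln(z/z₀) ⇒ u* = κ · V / ln(z/z₀)
u* = 0.41 × 15.4 / ln(9.61/0.51) = 0.41 × 15.4 / 2.9361
   = 6.3140 / 2.9361 = 2.1504 m/s

u* ≈ 2.15 m/s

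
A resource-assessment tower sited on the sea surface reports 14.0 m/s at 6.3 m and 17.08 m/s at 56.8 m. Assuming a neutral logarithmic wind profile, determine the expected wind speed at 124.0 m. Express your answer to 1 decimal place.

Log law: V ∝ ln(z/z₀). From the pair, with r = V₁/V₂ = 0.81967,
ln z₀ = (ln z₁ − r·ln z₂)/(1 − r) = (1.8405 − 0.81967×4.0395)/0.18033 = -8.1548 → z₀ = 0.0002873 m
V₃ = V₁ · ln(z₃/z₀)/ln(z₁/z₀) = 14.0 × 12.9751/9.9954 = 18.1735 m/s

18.2 m/s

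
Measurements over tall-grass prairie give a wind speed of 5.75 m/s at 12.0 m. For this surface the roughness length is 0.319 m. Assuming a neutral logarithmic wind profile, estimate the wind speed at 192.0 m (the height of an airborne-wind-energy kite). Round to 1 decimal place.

10.1 m/s

Log law: V(z) ∝ ln(z/z₀), so V₂/V₁ = ln(z₂/z₀) / ln(z₁/z₀).
ln(192.0/0.319) = 6.4001, ln(12.0/0.319) = 3.6275
V₂ = 5.75 × 6.4001/3.6275 = 5.75 × 1.7643 = 10.1449 m/s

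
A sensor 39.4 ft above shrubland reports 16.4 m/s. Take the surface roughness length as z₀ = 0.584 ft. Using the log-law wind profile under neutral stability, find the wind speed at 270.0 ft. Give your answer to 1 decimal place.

23.9 m/s

Log law: V(z) ∝ ln(z/z₀), so V₂/V₁ = ln(z₂/z₀) / ln(z₁/z₀).
ln(270.0/0.584) = 6.1363, ln(39.4/0.584) = 4.2116
V₂ = 16.4 × 6.1363/4.2116 = 16.4 × 1.4570 = 23.8946 m/s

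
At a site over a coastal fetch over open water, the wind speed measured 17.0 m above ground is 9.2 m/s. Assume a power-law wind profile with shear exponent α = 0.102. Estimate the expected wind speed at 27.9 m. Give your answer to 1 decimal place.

9.7 m/s

Power-law profile: V₂ = V₁ · (z₂/z₁)^α
V₂ = 9.2 × (27.9/17.0)^0.102 = 9.2 × (1.6412)^0.102
    = 9.2 × 1.0518 = 9.6768 m/s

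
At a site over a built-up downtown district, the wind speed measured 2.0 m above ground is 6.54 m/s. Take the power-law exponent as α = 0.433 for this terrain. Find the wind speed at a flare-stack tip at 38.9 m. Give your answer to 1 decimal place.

23.6 m/s

Power-law profile: V₂ = V₁ · (z₂/z₁)^α
V₂ = 6.54 × (38.9/2.0)^0.433 = 6.54 × (19.4500)^0.433
    = 6.54 × 3.6149 = 23.6418 m/s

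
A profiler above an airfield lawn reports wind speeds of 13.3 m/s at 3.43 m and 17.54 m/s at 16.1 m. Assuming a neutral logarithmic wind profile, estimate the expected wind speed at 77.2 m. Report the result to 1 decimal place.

21.8 m/s

Log law: V ∝ ln(z/z₀). From the pair, with r = V₁/V₂ = 0.75827,
ln z₀ = (ln z₁ − r·ln z₂)/(1 − r) = (1.2326 − 0.75827×2.7788)/0.24173 = -3.6177 → z₀ = 0.02684 m
V₃ = V₁ · ln(z₃/z₀)/ln(z₁/z₀) = 13.3 × 7.9641/4.8503 = 21.8385 m/s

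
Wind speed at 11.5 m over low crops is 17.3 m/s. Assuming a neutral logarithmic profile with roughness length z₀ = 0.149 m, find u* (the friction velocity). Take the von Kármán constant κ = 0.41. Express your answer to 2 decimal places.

u* ≈ 1.63 m/s

Log law: V(z) = (u*/κ) · ln(z/z₀) ⇒ u* = κ · V / ln(z/z₀)
u* = 0.41 × 17.3 / ln(11.5/0.149) = 0.41 × 17.3 / 4.3462
   = 7.0930 / 4.3462 = 1.6320 m/s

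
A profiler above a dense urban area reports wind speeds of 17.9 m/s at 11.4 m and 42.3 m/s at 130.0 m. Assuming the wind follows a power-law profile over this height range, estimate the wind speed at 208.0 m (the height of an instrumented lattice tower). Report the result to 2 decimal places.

49.94 m/s

First find α: α = ln(V₂/V₁)/ln(z₂/z₁) = ln(42.3/17.9)/ln(130.0/11.4) = 0.85999/2.43392 = 0.3533
Extrapolate from 130.0 m to 208.0 m: V₃ = 42.3 × (208.0/130.0)^0.3533 = 42.3 × 1.1807 = 49.9416 m/s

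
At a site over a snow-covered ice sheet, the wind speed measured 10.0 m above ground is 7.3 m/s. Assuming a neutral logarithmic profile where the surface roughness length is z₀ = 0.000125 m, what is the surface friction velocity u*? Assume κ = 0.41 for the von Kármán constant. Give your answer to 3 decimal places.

u* ≈ 0.265 m/s

Log law: V(z) = (u*/κ) · ln(z/z₀) ⇒ u* = κ · V / ln(z/z₀)
u* = 0.41 × 7.3 / ln(10.0/0.000125) = 0.41 × 7.3 / 11.2898
   = 2.9930 / 11.2898 = 0.2651 m/s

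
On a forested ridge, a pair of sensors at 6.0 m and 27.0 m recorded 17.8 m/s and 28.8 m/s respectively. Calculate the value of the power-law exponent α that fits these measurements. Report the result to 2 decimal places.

α ≈ 0.32

Power law: V₂/V₁ = (z₂/z₁)^α ⇒ α = ln(V₂/V₁) / ln(z₂/z₁)
α = ln(28.8/17.8) / ln(27.0/6.0) = ln(1.6180) / ln(4.5000)
  = 0.48118 / 1.50408 = 0.31992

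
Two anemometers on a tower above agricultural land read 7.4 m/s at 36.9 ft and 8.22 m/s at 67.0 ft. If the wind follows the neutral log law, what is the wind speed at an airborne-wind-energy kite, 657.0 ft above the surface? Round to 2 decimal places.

Log law: V ∝ ln(z/z₀). From the pair, with r = V₁/V₂ = 0.90024,
ln z₀ = (ln z₁ − r·ln z₂)/(1 − r) = (3.6082 − 0.90024×4.2047)/0.09976 = -1.7747 → z₀ = 0.1695 ft
V₃ = V₁ · ln(z₃/z₀)/ln(z₁/z₀) = 7.4 × 8.2624/5.3829 = 11.3585 m/s

11.36 m/s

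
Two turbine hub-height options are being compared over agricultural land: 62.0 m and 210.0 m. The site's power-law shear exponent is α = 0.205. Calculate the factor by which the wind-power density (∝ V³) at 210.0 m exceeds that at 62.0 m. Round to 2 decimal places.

2.12

Speed ratio: V_B/V_A = (z_B/z_A)^α = (210.0/62.0)^0.205 = (3.3871)^0.205 = 1.28415
Power-density ratio: P_B/P_A = (V_B/V_A)³ = (1.28415)³ = 2.11760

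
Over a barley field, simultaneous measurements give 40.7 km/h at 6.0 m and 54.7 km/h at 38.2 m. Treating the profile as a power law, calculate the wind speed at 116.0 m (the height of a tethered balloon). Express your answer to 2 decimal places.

65.32 km/h

First find α: α = ln(V₂/V₁)/ln(z₂/z₁) = ln(54.7/40.7)/ln(38.2/6.0) = 0.29564/1.85108 = 0.1597
Extrapolate from 38.2 m to 116.0 m: V₃ = 54.7 × (116.0/38.2)^0.1597 = 54.7 × 1.1941 = 65.3177 km/h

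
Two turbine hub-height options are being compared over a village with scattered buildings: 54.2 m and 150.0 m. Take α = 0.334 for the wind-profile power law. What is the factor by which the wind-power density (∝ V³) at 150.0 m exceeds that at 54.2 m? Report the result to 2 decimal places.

2.77

Speed ratio: V_B/V_A = (z_B/z_A)^α = (150.0/54.2)^0.334 = (2.7675)^0.334 = 1.40494
Power-density ratio: P_B/P_A = (V_B/V_A)³ = (1.40494)³ = 2.77317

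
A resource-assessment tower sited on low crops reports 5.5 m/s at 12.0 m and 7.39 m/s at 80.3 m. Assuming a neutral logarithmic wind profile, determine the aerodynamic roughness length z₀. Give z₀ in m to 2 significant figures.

Log law: V(z) ∝ ln(z/z₀). With r = V₁/V₂ = 5.5/7.39 = 0.74425,
r · ln(z₂/z₀) = ln(z₁/z₀) ⇒ ln z₀ = (ln z₁ − r·ln z₂)/(1 − r)
ln z₀ = (2.48491 − 0.74425×4.38577) / 0.25575 = -3.0467
z₀ = exp(-3.0467) = 0.04752 m

z₀ ≈ 0.048 m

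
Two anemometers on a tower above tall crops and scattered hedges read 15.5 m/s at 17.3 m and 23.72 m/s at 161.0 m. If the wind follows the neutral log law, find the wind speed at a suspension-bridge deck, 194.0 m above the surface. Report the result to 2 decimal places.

Log law: V ∝ ln(z/z₀). From the pair, with r = V₁/V₂ = 0.65346,
ln z₀ = (ln z₁ − r·ln z₂)/(1 − r) = (2.8507 − 0.65346×5.0814)/0.34654 = -1.3556 → z₀ = 0.2578 m
V₃ = V₁ · ln(z₃/z₀)/ln(z₁/z₀) = 15.5 × 6.6235/4.2063 = 24.4071 m/s

24.41 m/s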